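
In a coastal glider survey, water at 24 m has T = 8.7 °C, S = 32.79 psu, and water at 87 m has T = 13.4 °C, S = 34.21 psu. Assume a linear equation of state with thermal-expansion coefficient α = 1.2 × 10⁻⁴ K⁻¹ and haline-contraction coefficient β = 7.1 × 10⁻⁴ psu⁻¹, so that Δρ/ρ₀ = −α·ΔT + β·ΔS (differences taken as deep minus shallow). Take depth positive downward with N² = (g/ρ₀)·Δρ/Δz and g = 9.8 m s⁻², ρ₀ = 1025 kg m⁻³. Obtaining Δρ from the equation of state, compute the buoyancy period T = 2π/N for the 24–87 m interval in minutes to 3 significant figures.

ΔT = +4.7 K, ΔS = +1.42 psu (deep − shallow).
Δρ/ρ₀ = −αΔT + βΔS = -5.64 × 10⁻⁴ + 1.0082 × 10⁻³ = 4.442 × 10⁻⁴, so Δρ ≈ 0.4553 kg m⁻³.
N² = (g/ρ₀)·Δρ/Δz = g·(Δρ/ρ₀)/Δz = 9.8 × 4.442 × 10⁻⁴ / 63 = 6.9098 × 10⁻⁵ s⁻².
N = √(6.9098 × 10⁻⁵) = 8.3125 × 10⁻³ rad s⁻¹ → T = 2π/N = 755.87 s = 12.598 min ≈ 12.6 min.

12.6 min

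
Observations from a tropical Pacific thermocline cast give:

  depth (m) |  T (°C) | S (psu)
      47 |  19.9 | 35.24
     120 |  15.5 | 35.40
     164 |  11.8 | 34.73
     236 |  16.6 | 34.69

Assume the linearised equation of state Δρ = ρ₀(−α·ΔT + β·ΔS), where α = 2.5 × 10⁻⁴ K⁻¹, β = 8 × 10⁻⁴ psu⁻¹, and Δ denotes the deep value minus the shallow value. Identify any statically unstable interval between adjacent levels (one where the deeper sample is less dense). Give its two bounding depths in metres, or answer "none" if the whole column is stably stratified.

Evaluate Δρ/ρ₀ = −αΔT + βΔS across each adjacent pair:
  47–120 m: −αΔT+βΔS = −(2.5 × 10⁻⁴)(-4.4)+(8 × 10⁻⁴)(+0.16) = 1.2 × 10⁻³ → stable
  120–164 m: −αΔT+βΔS = −(2.5 × 10⁻⁴)(-3.7)+(8 × 10⁻⁴)(-0.67) = 3.9 × 10⁻⁴ → stable
  164–236 m: −αΔT+βΔS = −(2.5 × 10⁻⁴)(+4.8)+(8 × 10⁻⁴)(-0.04) = -1.2 × 10⁻³ → UNSTABLE
The 164–236 m interval has Δρ < 0: lighter water underlies denser water.

164–236 m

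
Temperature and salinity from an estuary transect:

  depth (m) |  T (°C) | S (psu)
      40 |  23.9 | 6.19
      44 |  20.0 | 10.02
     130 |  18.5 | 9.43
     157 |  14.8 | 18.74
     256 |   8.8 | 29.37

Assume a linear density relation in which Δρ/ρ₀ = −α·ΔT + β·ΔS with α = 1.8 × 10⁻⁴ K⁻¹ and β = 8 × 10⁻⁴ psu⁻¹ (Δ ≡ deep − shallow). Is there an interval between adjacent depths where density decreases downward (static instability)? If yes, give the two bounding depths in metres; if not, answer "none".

Evaluate Δρ/ρ₀ = −αΔT + βΔS across each adjacent pair:
  40–44 m: −αΔT+βΔS = −(1.8 × 10⁻⁴)(-3.9)+(8 × 10⁻⁴)(+3.83) = 3.8 × 10⁻³ → stable
  44–130 m: −αΔT+βΔS = −(1.8 × 10⁻⁴)(-1.5)+(8 × 10⁻⁴)(-0.59) = -2.0 × 10⁻⁴ → UNSTABLE
  130–157 m: −αΔT+βΔS = −(1.8 × 10⁻⁴)(-3.7)+(8 × 10⁻⁴)(+9.31) = 8.1 × 10⁻³ → stable
  157–256 m: −αΔT+βΔS = −(1.8 × 10⁻⁴)(-6.0)+(8 × 10⁻⁴)(+10.63) = 9.6 × 10⁻³ → stable
The 44–130 m interval has Δρ < 0: lighter water underlies denser water.

44–130 m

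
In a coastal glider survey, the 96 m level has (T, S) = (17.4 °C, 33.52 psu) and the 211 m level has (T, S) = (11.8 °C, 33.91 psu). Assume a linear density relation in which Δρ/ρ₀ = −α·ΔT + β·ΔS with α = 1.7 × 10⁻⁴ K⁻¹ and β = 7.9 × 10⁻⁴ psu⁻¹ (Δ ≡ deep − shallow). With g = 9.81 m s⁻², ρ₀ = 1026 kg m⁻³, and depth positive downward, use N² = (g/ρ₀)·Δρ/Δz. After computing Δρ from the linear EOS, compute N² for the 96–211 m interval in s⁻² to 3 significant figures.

1.07 × 10⁻⁴ s⁻²

ΔT = -5.6 K, ΔS = +0.39 psu (deep − shallow).
Δρ/ρ₀ = −αΔT + βΔS = 9.52 × 10⁻⁴ + 3.081 × 10⁻⁴ = 1.2601 × 10⁻³, so Δρ ≈ 1.293 kg m⁻³.
N² = (g/ρ₀)·Δρ/Δz = g·(Δρ/ρ₀)/Δz = 9.81 × 1.2601 × 10⁻³ / 115 = 1.0749 × 10⁻⁴ s⁻² ≈ 1.07 × 10⁻⁴ s⁻².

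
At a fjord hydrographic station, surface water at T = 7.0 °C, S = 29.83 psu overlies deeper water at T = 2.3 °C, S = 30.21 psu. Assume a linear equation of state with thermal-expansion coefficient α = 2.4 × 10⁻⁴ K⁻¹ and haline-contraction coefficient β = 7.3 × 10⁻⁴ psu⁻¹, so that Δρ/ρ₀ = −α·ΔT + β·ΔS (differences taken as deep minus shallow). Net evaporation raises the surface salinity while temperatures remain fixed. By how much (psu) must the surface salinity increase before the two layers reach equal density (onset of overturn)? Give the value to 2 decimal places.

Neutral buoyancy requires −α(T_deep − T_surf) + β(S_deep − S_surf′) = 0.
S_surf′ = S_deep − (α/β)·ΔT = 30.21 − (2.4 × 10⁻⁴/7.3 × 10⁻⁴)·(-4.7) = 31.7552 psu.
Increase required: 31.7552 − 29.83 = 1.9252 psu.

1.93 psu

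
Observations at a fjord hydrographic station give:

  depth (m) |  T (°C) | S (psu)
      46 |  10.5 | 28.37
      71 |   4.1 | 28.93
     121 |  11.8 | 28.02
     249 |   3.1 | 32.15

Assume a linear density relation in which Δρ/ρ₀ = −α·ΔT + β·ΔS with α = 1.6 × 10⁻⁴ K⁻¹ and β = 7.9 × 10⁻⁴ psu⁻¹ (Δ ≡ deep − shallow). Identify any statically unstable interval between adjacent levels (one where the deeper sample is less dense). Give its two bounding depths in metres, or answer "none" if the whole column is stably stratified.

Evaluate Δρ/ρ₀ = −αΔT + βΔS across each adjacent pair:
  46–71 m: −αΔT+βΔS = −(1.6 × 10⁻⁴)(-6.4)+(7.9 × 10⁻⁴)(+0.56) = 1.5 × 10⁻³ → stable
  71–121 m: −αΔT+βΔS = −(1.6 × 10⁻⁴)(+7.7)+(7.9 × 10⁻⁴)(-0.91) = -2.0 × 10⁻³ → UNSTABLE
  121–249 m: −αΔT+βΔS = −(1.6 × 10⁻⁴)(-8.7)+(7.9 × 10⁻⁴)(+4.13) = 4.7 × 10⁻³ → stable
The 71–121 m interval has Δρ < 0: lighter water underlies denser water.

71–121 m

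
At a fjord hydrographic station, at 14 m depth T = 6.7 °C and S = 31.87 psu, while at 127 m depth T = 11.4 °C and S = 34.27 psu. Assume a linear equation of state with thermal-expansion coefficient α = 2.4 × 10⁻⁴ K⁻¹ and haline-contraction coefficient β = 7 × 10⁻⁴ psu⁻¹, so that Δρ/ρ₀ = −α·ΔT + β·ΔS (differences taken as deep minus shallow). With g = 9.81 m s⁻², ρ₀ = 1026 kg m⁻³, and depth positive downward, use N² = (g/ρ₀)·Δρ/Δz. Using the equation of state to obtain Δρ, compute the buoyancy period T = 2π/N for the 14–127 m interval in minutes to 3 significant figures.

ΔT = +4.7 K, ΔS = +2.40 psu (deep − shallow).
Δρ/ρ₀ = −αΔT + βΔS = -1.128 × 10⁻³ + 1.68 × 10⁻³ = 5.52 × 10⁻⁴, so Δρ ≈ 0.5664 kg m⁻³.
N² = (g/ρ₀)·Δρ/Δz = g·(Δρ/ρ₀)/Δz = 9.81 × 5.52 × 10⁻⁴ / 113 = 4.7921 × 10⁻⁵ s⁻².
N = √(4.7921 × 10⁻⁵) = 6.9225 × 10⁻³ rad s⁻¹ → T = 2π/N = 907.65 s = 15.127 min ≈ 15.1 min.

15.1 min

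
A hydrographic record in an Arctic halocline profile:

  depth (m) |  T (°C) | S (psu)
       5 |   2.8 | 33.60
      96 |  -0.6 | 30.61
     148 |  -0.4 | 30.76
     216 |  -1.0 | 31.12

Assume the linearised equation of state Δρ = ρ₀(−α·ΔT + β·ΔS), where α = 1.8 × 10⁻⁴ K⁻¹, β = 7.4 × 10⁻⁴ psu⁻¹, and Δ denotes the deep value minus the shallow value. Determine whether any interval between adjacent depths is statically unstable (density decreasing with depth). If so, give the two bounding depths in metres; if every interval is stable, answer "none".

5–96 m

Evaluate Δρ/ρ₀ = −αΔT + βΔS across each adjacent pair:
  5–96 m: −αΔT+βΔS = −(1.8 × 10⁻⁴)(-3.4)+(7.4 × 10⁻⁴)(-2.99) = -1.6 × 10⁻³ → UNSTABLE
  96–148 m: −αΔT+βΔS = −(1.8 × 10⁻⁴)(+0.2)+(7.4 × 10⁻⁴)(+0.15) = 7.5 × 10⁻⁵ → stable
  148–216 m: −αΔT+βΔS = −(1.8 × 10⁻⁴)(-0.6)+(7.4 × 10⁻⁴)(+0.36) = 3.7 × 10⁻⁴ → stable
The 5–96 m interval has Δρ < 0: lighter water underlies denser water.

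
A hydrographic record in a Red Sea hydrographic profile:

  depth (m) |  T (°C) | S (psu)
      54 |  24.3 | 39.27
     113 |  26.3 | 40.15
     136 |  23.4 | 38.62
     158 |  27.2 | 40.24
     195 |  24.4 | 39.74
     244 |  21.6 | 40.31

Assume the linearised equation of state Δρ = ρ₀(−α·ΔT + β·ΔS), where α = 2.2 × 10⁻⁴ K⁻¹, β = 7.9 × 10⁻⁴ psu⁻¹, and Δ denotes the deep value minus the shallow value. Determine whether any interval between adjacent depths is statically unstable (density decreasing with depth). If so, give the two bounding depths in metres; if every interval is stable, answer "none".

113–136 m

Evaluate Δρ/ρ₀ = −αΔT + βΔS across each adjacent pair:
  54–113 m: −αΔT+βΔS = −(2.2 × 10⁻⁴)(+2.0)+(7.9 × 10⁻⁴)(+0.88) = 2.6 × 10⁻⁴ → stable
  113–136 m: −αΔT+βΔS = −(2.2 × 10⁻⁴)(-2.9)+(7.9 × 10⁻⁴)(-1.53) = -5.7 × 10⁻⁴ → UNSTABLE
  136–158 m: −αΔT+βΔS = −(2.2 × 10⁻⁴)(+3.8)+(7.9 × 10⁻⁴)(+1.62) = 4.4 × 10⁻⁴ → stable
  158–195 m: −αΔT+βΔS = −(2.2 × 10⁻⁴)(-2.8)+(7.9 × 10⁻⁴)(-0.50) = 2.2 × 10⁻⁴ → stable
  195–244 m: −αΔT+βΔS = −(2.2 × 10⁻⁴)(-2.8)+(7.9 × 10⁻⁴)(+0.57) = 1.1 × 10⁻³ → stable
The 113–136 m interval has Δρ < 0: lighter water underlies denser water.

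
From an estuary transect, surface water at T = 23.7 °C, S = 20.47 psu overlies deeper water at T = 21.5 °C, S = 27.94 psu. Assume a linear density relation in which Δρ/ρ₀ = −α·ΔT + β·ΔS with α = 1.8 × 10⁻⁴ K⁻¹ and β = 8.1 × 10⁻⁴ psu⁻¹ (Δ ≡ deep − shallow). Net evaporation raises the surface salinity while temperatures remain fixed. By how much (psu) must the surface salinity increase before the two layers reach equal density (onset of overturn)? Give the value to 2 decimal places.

7.96 psu

Neutral buoyancy requires −α(T_deep − T_surf) + β(S_deep − S_surf′) = 0.
S_surf′ = S_deep − (α/β)·ΔT = 27.94 − (1.8 × 10⁻⁴/8.1 × 10⁻⁴)·(-2.2) = 28.4289 psu.
Increase required: 28.4289 − 20.47 = 7.9589 psu.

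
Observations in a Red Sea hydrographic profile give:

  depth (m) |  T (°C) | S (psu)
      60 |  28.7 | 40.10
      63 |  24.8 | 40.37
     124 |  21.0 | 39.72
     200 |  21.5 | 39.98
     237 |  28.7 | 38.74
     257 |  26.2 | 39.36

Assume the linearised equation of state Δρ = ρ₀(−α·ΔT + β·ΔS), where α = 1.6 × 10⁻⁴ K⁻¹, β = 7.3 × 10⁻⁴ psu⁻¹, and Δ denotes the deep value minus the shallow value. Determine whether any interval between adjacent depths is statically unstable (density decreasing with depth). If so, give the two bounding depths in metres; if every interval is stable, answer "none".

200–237 m

Evaluate Δρ/ρ₀ = −αΔT + βΔS across each adjacent pair:
  60–63 m: −αΔT+βΔS = −(1.6 × 10⁻⁴)(-3.9)+(7.3 × 10⁻⁴)(+0.27) = 8.2 × 10⁻⁴ → stable
  63–124 m: −αΔT+βΔS = −(1.6 × 10⁻⁴)(-3.8)+(7.3 × 10⁻⁴)(-0.65) = 1.3 × 10⁻⁴ → stable
  124–200 m: −αΔT+βΔS = −(1.6 × 10⁻⁴)(+0.5)+(7.3 × 10⁻⁴)(+0.26) = 1.1 × 10⁻⁴ → stable
  200–237 m: −αΔT+βΔS = −(1.6 × 10⁻⁴)(+7.2)+(7.3 × 10⁻⁴)(-1.24) = -2.1 × 10⁻³ → UNSTABLE
  237–257 m: −αΔT+βΔS = −(1.6 × 10⁻⁴)(-2.5)+(7.3 × 10⁻⁴)(+0.62) = 8.5 × 10⁻⁴ → stable
The 200–237 m interval has Δρ < 0: lighter water underlies denser water.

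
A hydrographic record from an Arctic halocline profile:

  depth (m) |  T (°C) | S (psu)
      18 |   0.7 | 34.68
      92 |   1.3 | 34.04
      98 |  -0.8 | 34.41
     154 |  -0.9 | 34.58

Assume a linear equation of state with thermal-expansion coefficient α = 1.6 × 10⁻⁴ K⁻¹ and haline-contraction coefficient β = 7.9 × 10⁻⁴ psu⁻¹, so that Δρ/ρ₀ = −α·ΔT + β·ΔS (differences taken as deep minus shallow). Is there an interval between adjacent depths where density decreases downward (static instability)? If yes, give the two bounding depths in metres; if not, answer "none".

18–92 m

Evaluate Δρ/ρ₀ = −αΔT + βΔS across each adjacent pair:
  18–92 m: −αΔT+βΔS = −(1.6 × 10⁻⁴)(+0.6)+(7.9 × 10⁻⁴)(-0.64) = -6.0 × 10⁻⁴ → UNSTABLE
  92–98 m: −αΔT+βΔS = −(1.6 × 10⁻⁴)(-2.1)+(7.9 × 10⁻⁴)(+0.37) = 6.3 × 10⁻⁴ → stable
  98–154 m: −αΔT+βΔS = −(1.6 × 10⁻⁴)(-0.1)+(7.9 × 10⁻⁴)(+0.17) = 1.5 × 10⁻⁴ → stable
The 18–92 m interval has Δρ < 0: lighter water underlies denser water.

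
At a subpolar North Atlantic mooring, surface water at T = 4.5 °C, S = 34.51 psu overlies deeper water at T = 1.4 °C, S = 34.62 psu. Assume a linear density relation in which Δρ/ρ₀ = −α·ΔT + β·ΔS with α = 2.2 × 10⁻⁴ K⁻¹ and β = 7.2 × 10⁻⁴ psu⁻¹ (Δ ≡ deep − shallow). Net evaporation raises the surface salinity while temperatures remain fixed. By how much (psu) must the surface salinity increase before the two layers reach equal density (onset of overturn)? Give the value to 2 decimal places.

1.06 psu

Neutral buoyancy requires −α(T_deep − T_surf) + β(S_deep − S_surf′) = 0.
S_surf′ = S_deep − (α/β)·ΔT = 34.62 − (2.2 × 10⁻⁴/7.2 × 10⁻⁴)·(-3.1) = 35.5672 psu.
Increase required: 35.5672 − 34.51 = 1.0572 psu.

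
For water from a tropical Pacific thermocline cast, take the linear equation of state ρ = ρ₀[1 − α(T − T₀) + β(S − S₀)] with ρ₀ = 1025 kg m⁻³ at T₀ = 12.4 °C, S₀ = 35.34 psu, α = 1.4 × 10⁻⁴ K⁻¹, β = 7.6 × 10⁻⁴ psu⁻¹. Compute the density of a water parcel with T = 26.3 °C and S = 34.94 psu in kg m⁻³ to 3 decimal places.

T − T₀ = +13.9 K, S − S₀ = -0.40 psu.
Bracket = 1 − α·(+13.9) + β·(-0.40) = 1 + (-2.25 × 10⁻³) = 0.9977500.
ρ = 1025 × 0.9977500 = 1022.694 kg m⁻³.

1022.694 kg m⁻³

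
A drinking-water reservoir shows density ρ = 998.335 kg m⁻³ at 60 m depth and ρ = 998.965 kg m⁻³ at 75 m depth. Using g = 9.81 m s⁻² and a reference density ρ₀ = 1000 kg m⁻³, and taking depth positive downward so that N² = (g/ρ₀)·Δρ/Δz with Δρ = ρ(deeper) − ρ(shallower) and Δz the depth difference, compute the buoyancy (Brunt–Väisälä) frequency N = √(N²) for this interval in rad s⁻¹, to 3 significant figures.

0.0203 rad s⁻¹

Δρ = 998.965 − 998.335 = 0.630 kg m⁻³ over Δz = 75 − 60 = 15 m.
N² = (9.81/1000) × (0.630/15) = 4.1202 × 10⁻⁴ s⁻².
N = √(4.1202 × 10⁻⁴) = 0.020298 rad s⁻¹ ≈ 0.0203 rad s⁻¹.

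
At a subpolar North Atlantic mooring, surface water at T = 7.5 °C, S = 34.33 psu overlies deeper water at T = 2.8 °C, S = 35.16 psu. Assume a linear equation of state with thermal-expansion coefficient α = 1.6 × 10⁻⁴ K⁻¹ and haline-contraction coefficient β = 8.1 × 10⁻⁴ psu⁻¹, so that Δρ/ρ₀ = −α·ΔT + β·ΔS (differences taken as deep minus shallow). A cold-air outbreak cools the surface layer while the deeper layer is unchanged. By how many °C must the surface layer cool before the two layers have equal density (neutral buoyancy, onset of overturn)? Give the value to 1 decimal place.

8.9 °C

Neutral buoyancy requires Δρ = 0, i.e. −α(T_deep − T_surf′) + β(S_deep − S_surf) = 0.
T_surf′ = T_deep − (β/α)·ΔS = 2.8 − (8.1 × 10⁻⁴/1.6 × 10⁻⁴)·(+0.83) = -1.402 °C.
Cooling required: 7.5 − (-1.402) = 8.902 °C.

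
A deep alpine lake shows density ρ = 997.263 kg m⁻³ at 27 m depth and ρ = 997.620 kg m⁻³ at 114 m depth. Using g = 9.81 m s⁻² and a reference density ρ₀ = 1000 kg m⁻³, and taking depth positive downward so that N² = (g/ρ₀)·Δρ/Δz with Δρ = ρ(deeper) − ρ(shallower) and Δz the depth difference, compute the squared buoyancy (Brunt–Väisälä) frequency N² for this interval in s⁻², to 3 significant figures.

4.03 × 10⁻⁵ s⁻²

Δρ = 997.620 − 997.263 = 0.357 kg m⁻³ over Δz = 114 − 27 = 87 m.
N² = (9.81/1000) × (0.357/87) = 4.0255 × 10⁻⁵ s⁻² ≈ 4.03 × 10⁻⁵ s⁻².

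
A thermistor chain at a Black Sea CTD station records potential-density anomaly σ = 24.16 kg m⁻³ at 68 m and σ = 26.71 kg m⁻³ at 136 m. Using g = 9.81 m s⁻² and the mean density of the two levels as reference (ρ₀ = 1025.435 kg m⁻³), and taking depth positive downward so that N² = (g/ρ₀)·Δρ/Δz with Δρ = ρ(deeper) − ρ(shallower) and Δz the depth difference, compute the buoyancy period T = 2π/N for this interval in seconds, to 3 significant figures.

Δρ = 1026.71 − 1024.16 = 2.55 kg m⁻³ over Δz = 136 − 68 = 68 m.
N² = (9.81/1025.435) × (2.55/68) = 3.5875 × 10⁻⁴ s⁻².
N = √(3.5875 × 10⁻⁴) = 0.018941 rad s⁻¹, so T = 2π/N = 331.72 s ≈ 332 s.
N² > 0, so the interval is statically stable.

332 s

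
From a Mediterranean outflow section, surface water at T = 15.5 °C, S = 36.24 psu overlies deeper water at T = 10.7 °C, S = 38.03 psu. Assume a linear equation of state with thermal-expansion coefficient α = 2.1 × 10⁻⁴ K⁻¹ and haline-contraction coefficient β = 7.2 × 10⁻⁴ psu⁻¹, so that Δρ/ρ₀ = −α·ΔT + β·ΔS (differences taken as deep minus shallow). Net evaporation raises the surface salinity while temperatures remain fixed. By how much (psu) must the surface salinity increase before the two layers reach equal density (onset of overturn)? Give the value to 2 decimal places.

Neutral buoyancy requires −α(T_deep − T_surf) + β(S_deep − S_surf′) = 0.
S_surf′ = S_deep − (α/β)·ΔT = 38.03 − (2.1 × 10⁻⁴/7.2 × 10⁻⁴)·(-4.8) = 39.4300 psu.
Increase required: 39.4300 − 36.24 = 3.1900 psu.

3.19 psu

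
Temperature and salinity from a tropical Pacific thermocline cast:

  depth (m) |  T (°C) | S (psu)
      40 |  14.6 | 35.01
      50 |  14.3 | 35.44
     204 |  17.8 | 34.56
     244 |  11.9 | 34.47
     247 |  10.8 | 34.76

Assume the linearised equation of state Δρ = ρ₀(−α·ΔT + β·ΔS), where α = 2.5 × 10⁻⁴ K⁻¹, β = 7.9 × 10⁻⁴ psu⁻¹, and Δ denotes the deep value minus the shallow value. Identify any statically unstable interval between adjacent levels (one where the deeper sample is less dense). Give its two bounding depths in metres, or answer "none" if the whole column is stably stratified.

50–204 m

Evaluate Δρ/ρ₀ = −αΔT + βΔS across each adjacent pair:
  40–50 m: −αΔT+βΔS = −(2.5 × 10⁻⁴)(-0.3)+(7.9 × 10⁻⁴)(+0.43) = 4.1 × 10⁻⁴ → stable
  50–204 m: −αΔT+βΔS = −(2.5 × 10⁻⁴)(+3.5)+(7.9 × 10⁻⁴)(-0.88) = -1.6 × 10⁻³ → UNSTABLE
  204–244 m: −αΔT+βΔS = −(2.5 × 10⁻⁴)(-5.9)+(7.9 × 10⁻⁴)(-0.09) = 1.4 × 10⁻³ → stable
  244–247 m: −αΔT+βΔS = −(2.5 × 10⁻⁴)(-1.1)+(7.9 × 10⁻⁴)(+0.29) = 5.0 × 10⁻⁴ → stable
The 50–204 m interval has Δρ < 0: lighter water underlies denser water.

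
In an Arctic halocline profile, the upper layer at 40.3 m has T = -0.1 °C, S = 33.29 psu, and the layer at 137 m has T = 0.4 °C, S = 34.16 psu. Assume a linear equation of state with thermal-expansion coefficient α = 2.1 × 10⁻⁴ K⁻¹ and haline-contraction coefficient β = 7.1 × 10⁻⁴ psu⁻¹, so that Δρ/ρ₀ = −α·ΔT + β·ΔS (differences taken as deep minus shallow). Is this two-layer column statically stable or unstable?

ΔT = 0.4 − -0.1 = +0.5 K and ΔS = 34.16 − 33.29 = +0.87 psu (deep − shallow).
−αΔT = -1.05 × 10⁻⁴; βΔS = 6.177 × 10⁻⁴; sum Δρ/ρ₀ = 5.127 × 10⁻⁴.
Δρ/ρ₀ > 0, so Δρ > 0: deeper water is denser → statically stable.

stable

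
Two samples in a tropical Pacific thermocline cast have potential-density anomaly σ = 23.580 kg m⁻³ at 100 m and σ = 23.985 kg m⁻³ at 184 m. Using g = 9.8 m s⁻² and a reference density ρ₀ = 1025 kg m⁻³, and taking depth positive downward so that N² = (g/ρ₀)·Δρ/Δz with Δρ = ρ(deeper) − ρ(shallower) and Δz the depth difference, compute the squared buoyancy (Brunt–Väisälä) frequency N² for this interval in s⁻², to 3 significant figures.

Δρ = 1023.985 − 1023.580 = 0.405 kg m⁻³ over Δz = 184 − 100 = 84 m.
N² = (9.8/1025) × (0.405/84) = 4.6098 × 10⁻⁵ s⁻² ≈ 4.61 × 10⁻⁵ s⁻².

4.61 × 10⁻⁵ s⁻²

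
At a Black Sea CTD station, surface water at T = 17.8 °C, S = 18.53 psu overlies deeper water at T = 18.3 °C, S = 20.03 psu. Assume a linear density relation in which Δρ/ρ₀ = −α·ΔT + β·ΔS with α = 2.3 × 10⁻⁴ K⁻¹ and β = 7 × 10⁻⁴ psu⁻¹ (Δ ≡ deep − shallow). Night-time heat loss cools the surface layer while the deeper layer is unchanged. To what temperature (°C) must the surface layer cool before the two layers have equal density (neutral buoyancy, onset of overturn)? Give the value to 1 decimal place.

Neutral buoyancy requires Δρ = 0, i.e. −α(T_deep − T_surf′) + β(S_deep − S_surf) = 0.
T_surf′ = T_deep − (β/α)·ΔS = 18.3 − (7 × 10⁻⁴/2.3 × 10⁻⁴)·(+1.50) = 13.735 °C.
Cooling required: 17.8 − (13.735) = 4.065 °C.

13.7 °C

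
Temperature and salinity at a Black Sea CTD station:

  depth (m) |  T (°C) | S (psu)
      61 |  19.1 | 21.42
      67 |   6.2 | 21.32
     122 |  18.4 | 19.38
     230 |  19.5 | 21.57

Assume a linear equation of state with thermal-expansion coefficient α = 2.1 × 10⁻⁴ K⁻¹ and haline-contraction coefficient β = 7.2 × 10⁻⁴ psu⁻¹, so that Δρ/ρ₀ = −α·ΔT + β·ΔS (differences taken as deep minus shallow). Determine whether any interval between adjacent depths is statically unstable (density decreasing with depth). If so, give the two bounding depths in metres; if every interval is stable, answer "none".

67–122 m

Evaluate Δρ/ρ₀ = −αΔT + βΔS across each adjacent pair:
  61–67 m: −αΔT+βΔS = −(2.1 × 10⁻⁴)(-12.9)+(7.2 × 10⁻⁴)(-0.10) = 2.6 × 10⁻³ → stable
  67–122 m: −αΔT+βΔS = −(2.1 × 10⁻⁴)(+12.2)+(7.2 × 10⁻⁴)(-1.94) = -4.0 × 10⁻³ → UNSTABLE
  122–230 m: −αΔT+βΔS = −(2.1 × 10⁻⁴)(+1.1)+(7.2 × 10⁻⁴)(+2.19) = 1.3 × 10⁻³ → stable
The 67–122 m interval has Δρ < 0: lighter water underlies denser water.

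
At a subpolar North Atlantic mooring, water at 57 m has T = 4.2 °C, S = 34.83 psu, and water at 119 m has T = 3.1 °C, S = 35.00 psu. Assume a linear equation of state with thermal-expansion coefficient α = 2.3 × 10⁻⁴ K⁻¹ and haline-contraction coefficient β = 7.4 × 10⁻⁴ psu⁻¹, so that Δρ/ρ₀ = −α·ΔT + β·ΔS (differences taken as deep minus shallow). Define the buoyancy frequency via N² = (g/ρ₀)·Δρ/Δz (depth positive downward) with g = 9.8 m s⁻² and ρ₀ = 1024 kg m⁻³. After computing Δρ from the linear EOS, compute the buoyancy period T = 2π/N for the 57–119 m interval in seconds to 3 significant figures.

ΔT = -1.1 K, ΔS = +0.17 psu (deep − shallow).
Δρ/ρ₀ = −αΔT + βΔS = 2.53 × 10⁻⁴ + 1.258 × 10⁻⁴ = 3.788 × 10⁻⁴, so Δρ ≈ 0.3879 kg m⁻³.
N² = (g/ρ₀)·Δρ/Δz = g·(Δρ/ρ₀)/Δz = 9.8 × 3.788 × 10⁻⁴ / 62 = 5.9875 × 10⁻⁵ s⁻².
N = √(5.9875 × 10⁻⁵) = 7.7379 × 10⁻³ rad s⁻¹ → T = 2π/N = 812.00 s ≈ 812 s.

812 s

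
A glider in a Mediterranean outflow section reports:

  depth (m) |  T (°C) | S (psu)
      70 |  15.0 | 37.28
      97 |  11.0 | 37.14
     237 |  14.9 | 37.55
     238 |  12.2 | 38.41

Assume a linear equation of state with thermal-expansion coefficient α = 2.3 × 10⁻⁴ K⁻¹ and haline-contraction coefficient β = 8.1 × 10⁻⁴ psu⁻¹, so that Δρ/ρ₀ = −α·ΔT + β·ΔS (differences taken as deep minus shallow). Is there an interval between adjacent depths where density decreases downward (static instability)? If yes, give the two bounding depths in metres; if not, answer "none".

Evaluate Δρ/ρ₀ = −αΔT + βΔS across each adjacent pair:
  70–97 m: −αΔT+βΔS = −(2.3 × 10⁻⁴)(-4.0)+(8.1 × 10⁻⁴)(-0.14) = 8.1 × 10⁻⁴ → stable
  97–237 m: −αΔT+βΔS = −(2.3 × 10⁻⁴)(+3.9)+(8.1 × 10⁻⁴)(+0.41) = -5.6 × 10⁻⁴ → UNSTABLE
  237–238 m: −αΔT+βΔS = −(2.3 × 10⁻⁴)(-2.7)+(8.1 × 10⁻⁴)(+0.86) = 1.3 × 10⁻³ → stable
The 97–237 m interval has Δρ < 0: lighter water underlies denser water.

97–237 m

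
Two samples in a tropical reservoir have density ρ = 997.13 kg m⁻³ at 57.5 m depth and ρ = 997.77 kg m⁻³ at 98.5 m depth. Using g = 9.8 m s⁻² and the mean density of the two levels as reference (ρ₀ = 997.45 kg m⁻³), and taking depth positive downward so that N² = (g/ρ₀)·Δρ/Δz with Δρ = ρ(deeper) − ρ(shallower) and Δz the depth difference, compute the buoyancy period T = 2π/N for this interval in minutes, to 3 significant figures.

8.46 min

Δρ = 997.77 − 997.13 = 0.64 kg m⁻³ over Δz = 98.5 − 57.5 = 41 m.
N² = (9.8/997.45) × (0.64/41) = 1.5337 × 10⁻⁴ s⁻².
N = √(1.5337 × 10⁻⁴) = 0.012384 rad s⁻¹, so T = 2π/N = 507.36 s = 8.4560 min ≈ 8.46 min.
A positive N² confirms static stability across the interval.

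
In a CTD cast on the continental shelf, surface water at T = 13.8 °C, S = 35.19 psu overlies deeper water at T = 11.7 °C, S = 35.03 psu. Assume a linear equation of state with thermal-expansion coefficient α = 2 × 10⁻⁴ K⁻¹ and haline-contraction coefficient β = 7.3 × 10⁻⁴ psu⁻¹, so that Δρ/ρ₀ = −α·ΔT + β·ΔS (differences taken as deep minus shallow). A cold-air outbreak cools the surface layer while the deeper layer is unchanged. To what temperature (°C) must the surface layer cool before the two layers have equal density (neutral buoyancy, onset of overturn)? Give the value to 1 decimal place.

Neutral buoyancy requires Δρ = 0, i.e. −α(T_deep − T_surf′) + β(S_deep − S_surf) = 0.
T_surf′ = T_deep − (β/α)·ΔS = 11.7 − (7.3 × 10⁻⁴/2 × 10⁻⁴)·(-0.16) = 12.284 °C.
Cooling required: 13.8 − (12.284) = 1.516 °C.

12.3 °C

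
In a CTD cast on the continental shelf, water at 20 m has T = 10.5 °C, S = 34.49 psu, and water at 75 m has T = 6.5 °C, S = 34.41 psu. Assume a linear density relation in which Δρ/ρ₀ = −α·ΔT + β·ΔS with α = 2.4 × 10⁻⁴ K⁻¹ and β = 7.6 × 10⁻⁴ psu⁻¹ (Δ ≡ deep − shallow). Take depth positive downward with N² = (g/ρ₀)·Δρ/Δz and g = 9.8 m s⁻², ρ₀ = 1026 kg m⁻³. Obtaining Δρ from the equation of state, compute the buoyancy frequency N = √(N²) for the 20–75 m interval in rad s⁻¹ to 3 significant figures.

0.0127 rad s⁻¹

ΔT = -4.0 K, ΔS = -0.08 psu (deep − shallow).
Δρ/ρ₀ = −αΔT + βΔS = 9.60 × 10⁻⁴ − 6.08 × 10⁻⁵ = 8.992 × 10⁻⁴, so Δρ ≈ 0.9226 kg m⁻³.
N² = (g/ρ₀)·Δρ/Δz = g·(Δρ/ρ₀)/Δz = 9.8 × 8.992 × 10⁻⁴ / 55 = 1.6022 × 10⁻⁴ s⁻².
N = √(1.6022 × 10⁻⁴) = 0.012658 rad s⁻¹ ≈ 0.0127 rad s⁻¹.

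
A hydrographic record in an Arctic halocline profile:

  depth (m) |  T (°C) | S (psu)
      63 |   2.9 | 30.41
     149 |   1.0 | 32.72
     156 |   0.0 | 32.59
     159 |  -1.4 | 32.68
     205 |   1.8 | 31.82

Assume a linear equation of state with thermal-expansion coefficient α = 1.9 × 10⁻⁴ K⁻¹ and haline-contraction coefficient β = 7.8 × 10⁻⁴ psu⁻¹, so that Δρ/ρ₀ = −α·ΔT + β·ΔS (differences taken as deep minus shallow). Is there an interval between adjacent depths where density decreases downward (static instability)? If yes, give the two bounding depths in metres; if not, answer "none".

159–205 m

Evaluate Δρ/ρ₀ = −αΔT + βΔS across each adjacent pair:
  63–149 m: −αΔT+βΔS = −(1.9 × 10⁻⁴)(-1.9)+(7.8 × 10⁻⁴)(+2.31) = 2.2 × 10⁻³ → stable
  149–156 m: −αΔT+βΔS = −(1.9 × 10⁻⁴)(-1.0)+(7.8 × 10⁻⁴)(-0.13) = 8.9 × 10⁻⁵ → stable
  156–159 m: −αΔT+βΔS = −(1.9 × 10⁻⁴)(-1.4)+(7.8 × 10⁻⁴)(+0.09) = 3.4 × 10⁻⁴ → stable
  159–205 m: −αΔT+βΔS = −(1.9 × 10⁻⁴)(+3.2)+(7.8 × 10⁻⁴)(-0.86) = -1.3 × 10⁻³ → UNSTABLE
The 159–205 m interval has Δρ < 0: lighter water underlies denser water.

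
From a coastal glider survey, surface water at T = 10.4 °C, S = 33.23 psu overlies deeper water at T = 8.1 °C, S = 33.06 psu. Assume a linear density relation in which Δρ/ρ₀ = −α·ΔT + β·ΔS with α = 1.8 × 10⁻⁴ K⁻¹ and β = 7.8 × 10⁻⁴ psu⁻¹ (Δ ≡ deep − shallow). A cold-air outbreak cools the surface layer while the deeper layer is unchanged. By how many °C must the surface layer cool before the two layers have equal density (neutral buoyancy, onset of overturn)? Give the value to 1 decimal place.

Neutral buoyancy requires Δρ = 0, i.e. −α(T_deep − T_surf′) + β(S_deep − S_surf) = 0.
T_surf′ = T_deep − (β/α)·ΔS = 8.1 − (7.8 × 10⁻⁴/1.8 × 10⁻⁴)·(-0.17) = 8.837 °C.
Cooling required: 10.4 − (8.837) = 1.563 °C.

1.6 °C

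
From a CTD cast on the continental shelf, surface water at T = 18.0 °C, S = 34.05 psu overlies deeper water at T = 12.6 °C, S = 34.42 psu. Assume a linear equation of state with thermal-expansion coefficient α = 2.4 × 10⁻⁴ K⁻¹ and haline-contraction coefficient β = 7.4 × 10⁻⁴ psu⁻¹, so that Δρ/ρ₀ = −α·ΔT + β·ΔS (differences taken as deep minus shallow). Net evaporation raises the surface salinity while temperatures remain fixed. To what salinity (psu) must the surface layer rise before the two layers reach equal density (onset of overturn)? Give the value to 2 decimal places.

36.17 psu

Neutral buoyancy requires −α(T_deep − T_surf) + β(S_deep − S_surf′) = 0.
S_surf′ = S_deep − (α/β)·ΔT = 34.42 − (2.4 × 10⁻⁴/7.4 × 10⁻⁴)·(-5.4) = 36.1714 psu.
Increase required: 36.1714 − 34.05 = 2.1214 psu.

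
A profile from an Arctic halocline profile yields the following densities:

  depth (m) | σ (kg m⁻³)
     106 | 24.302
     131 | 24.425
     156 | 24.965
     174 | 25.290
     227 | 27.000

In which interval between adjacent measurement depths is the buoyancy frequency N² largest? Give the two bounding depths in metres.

174–227 m

Compute the density gradient over each adjacent pair:
  106–131 m: Δρ/Δz = 0.123/25 = 4.9 × 10⁻³ kg m⁻⁴
  131–156 m: Δρ/Δz = 0.540/25 = 0.022 kg m⁻⁴
  156–174 m: Δρ/Δz = 0.325/18 = 0.018 kg m⁻⁴
  174–227 m: Δρ/Δz = 1.710/53 = 0.032 kg m⁻⁴
The largest gradient is in the 174–227 m interval — the pycnocline.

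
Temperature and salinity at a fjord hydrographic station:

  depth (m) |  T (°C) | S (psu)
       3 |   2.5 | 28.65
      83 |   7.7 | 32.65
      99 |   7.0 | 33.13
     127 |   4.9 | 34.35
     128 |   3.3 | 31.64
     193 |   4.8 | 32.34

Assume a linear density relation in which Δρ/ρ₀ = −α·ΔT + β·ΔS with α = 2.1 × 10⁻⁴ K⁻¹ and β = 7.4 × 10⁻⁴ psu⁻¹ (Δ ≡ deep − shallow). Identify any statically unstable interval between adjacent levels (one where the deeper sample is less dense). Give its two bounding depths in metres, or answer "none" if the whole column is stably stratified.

127–128 m

Evaluate Δρ/ρ₀ = −αΔT + βΔS across each adjacent pair:
  3–83 m: −αΔT+βΔS = −(2.1 × 10⁻⁴)(+5.2)+(7.4 × 10⁻⁴)(+4.00) = 1.9 × 10⁻³ → stable
  83–99 m: −αΔT+βΔS = −(2.1 × 10⁻⁴)(-0.7)+(7.4 × 10⁻⁴)(+0.48) = 5.0 × 10⁻⁴ → stable
  99–127 m: −αΔT+βΔS = −(2.1 × 10⁻⁴)(-2.1)+(7.4 × 10⁻⁴)(+1.22) = 1.3 × 10⁻³ → stable
  127–128 m: −αΔT+βΔS = −(2.1 × 10⁻⁴)(-1.6)+(7.4 × 10⁻⁴)(-2.71) = -1.7 × 10⁻³ → UNSTABLE
  128–193 m: −αΔT+βΔS = −(2.1 × 10⁻⁴)(+1.5)+(7.4 × 10⁻⁴)(+0.70) = 2.0 × 10⁻⁴ → stable
The 127–128 m interval has Δρ < 0: lighter water underlies denser water.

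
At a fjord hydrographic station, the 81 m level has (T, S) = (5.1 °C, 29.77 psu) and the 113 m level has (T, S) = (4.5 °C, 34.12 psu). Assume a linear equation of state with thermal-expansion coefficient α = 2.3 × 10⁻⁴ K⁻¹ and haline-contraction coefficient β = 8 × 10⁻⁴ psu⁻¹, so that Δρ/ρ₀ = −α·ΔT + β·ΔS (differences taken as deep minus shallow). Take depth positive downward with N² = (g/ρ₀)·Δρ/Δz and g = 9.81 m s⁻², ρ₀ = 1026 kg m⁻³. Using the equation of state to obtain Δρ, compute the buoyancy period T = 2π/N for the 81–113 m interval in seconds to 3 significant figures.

ΔT = -0.6 K, ΔS = +4.35 psu (deep − shallow).
Δρ/ρ₀ = −αΔT + βΔS = 1.38 × 10⁻⁴ + 3.48 × 10⁻³ = 3.618 × 10⁻³, so Δρ ≈ 3.712 kg m⁻³.
N² = (g/ρ₀)·Δρ/Δz = g·(Δρ/ρ₀)/Δz = 9.81 × 3.618 × 10⁻³ / 32 = 1.1091 × 10⁻³ s⁻².
N = √(1.1091 × 10⁻³) = 0.033303 rad s⁻¹ → T = 2π/N = 188.67 s ≈ 189 s.

189 s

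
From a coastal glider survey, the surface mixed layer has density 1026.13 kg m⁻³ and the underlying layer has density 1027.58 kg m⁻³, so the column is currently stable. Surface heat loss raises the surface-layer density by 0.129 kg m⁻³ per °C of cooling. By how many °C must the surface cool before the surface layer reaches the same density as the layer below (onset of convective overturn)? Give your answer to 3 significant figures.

Density deficit of the surface layer: 1027.58 − 1026.13 = 1.45 kg m⁻³.
Required change = 1.45 / 0.129 = 11.2 °C.

11.2 °C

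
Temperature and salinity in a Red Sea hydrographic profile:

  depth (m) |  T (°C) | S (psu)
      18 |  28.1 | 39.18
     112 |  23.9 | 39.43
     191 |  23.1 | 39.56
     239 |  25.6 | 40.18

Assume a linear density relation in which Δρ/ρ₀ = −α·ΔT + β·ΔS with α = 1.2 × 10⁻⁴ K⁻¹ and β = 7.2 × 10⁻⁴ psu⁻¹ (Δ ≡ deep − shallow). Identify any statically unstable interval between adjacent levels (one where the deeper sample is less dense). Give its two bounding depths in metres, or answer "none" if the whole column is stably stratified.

Evaluate Δρ/ρ₀ = −αΔT + βΔS across each adjacent pair:
  18–112 m: −αΔT+βΔS = −(1.2 × 10⁻⁴)(-4.2)+(7.2 × 10⁻⁴)(+0.25) = 6.8 × 10⁻⁴ → stable
  112–191 m: −αΔT+βΔS = −(1.2 × 10⁻⁴)(-0.8)+(7.2 × 10⁻⁴)(+0.13) = 1.9 × 10⁻⁴ → stable
  191–239 m: −αΔT+βΔS = −(1.2 × 10⁻⁴)(+2.5)+(7.2 × 10⁻⁴)(+0.62) = 1.5 × 10⁻⁴ → stable
Every interval has Δρ > 0: the column is stably stratified throughout.

none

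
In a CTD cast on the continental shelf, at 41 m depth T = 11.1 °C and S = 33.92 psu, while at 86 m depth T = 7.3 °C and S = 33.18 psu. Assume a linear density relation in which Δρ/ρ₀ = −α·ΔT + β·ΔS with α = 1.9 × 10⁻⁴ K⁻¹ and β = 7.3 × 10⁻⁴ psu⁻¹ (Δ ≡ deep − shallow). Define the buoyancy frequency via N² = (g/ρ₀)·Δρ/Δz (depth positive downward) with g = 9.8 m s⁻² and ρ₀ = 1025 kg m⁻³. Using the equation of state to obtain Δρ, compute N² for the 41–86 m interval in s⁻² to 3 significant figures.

3.96 × 10⁻⁵ s⁻²

ΔT = -3.8 K, ΔS = -0.74 psu (deep − shallow).
Δρ/ρ₀ = −αΔT + βΔS = 7.22 × 10⁻⁴ − 5.402 × 10⁻⁴ = 1.818 × 10⁻⁴, so Δρ ≈ 0.1863 kg m⁻³.
N² = (g/ρ₀)·Δρ/Δz = g·(Δρ/ρ₀)/Δz = 9.8 × 1.818 × 10⁻⁴ / 45 = 3.9592 × 10⁻⁵ s⁻² ≈ 3.96 × 10⁻⁵ s⁻².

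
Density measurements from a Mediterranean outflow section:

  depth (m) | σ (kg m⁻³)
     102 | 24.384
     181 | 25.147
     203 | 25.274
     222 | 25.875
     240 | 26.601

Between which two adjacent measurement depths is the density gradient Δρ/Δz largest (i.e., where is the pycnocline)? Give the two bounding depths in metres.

Compute the density gradient over each adjacent pair:
  102–181 m: Δρ/Δz = 0.763/79 = 9.7 × 10⁻³ kg m⁻⁴
  181–203 m: Δρ/Δz = 0.127/22 = 5.8 × 10⁻³ kg m⁻⁴
  203–222 m: Δρ/Δz = 0.601/19 = 0.032 kg m⁻⁴
  222–240 m: Δρ/Δz = 0.726/18 = 0.040 kg m⁻⁴
The largest gradient is in the 222–240 m interval — the pycnocline.

222–240 m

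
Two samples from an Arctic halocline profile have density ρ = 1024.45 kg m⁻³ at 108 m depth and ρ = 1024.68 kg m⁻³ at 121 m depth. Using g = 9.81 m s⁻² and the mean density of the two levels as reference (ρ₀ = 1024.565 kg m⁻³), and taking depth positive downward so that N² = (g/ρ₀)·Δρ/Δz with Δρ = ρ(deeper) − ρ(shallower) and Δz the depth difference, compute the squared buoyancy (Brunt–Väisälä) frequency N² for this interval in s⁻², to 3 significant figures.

Δρ = 1024.68 − 1024.45 = 0.23 kg m⁻³ over Δz = 121 − 108 = 13 m.
N² = (9.81/1024.565) × (0.23/13) = 1.6940 × 10⁻⁴ s⁻² ≈ 1.69 × 10⁻⁴ s⁻².

1.69 × 10⁻⁴ s⁻²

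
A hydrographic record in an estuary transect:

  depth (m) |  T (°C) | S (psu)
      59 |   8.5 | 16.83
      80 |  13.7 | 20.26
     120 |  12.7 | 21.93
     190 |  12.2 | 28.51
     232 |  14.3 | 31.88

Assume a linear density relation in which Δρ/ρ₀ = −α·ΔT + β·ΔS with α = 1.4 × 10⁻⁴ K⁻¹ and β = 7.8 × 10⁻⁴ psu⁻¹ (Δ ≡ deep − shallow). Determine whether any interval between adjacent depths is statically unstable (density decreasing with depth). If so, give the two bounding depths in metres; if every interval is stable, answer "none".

Evaluate Δρ/ρ₀ = −αΔT + βΔS across each adjacent pair:
  59–80 m: −αΔT+βΔS = −(1.4 × 10⁻⁴)(+5.2)+(7.8 × 10⁻⁴)(+3.43) = 1.9 × 10⁻³ → stable
  80–120 m: −αΔT+βΔS = −(1.4 × 10⁻⁴)(-1.0)+(7.8 × 10⁻⁴)(+1.67) = 1.4 × 10⁻³ → stable
  120–190 m: −αΔT+βΔS = −(1.4 × 10⁻⁴)(-0.5)+(7.8 × 10⁻⁴)(+6.58) = 5.2 × 10⁻³ → stable
  190–232 m: −αΔT+βΔS = −(1.4 × 10⁻⁴)(+2.1)+(7.8 × 10⁻⁴)(+3.37) = 2.3 × 10⁻³ → stable
Every interval has Δρ > 0: the column is stably stratified throughout.

none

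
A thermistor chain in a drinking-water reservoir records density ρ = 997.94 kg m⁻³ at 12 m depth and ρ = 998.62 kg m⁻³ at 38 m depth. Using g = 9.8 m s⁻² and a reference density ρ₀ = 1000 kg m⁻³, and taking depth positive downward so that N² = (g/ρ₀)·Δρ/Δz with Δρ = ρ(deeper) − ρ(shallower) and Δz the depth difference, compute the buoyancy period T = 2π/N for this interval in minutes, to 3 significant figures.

Δρ = 998.62 − 997.94 = 0.68 kg m⁻³ over Δz = 38 − 12 = 26 m.
N² = (9.8/1000) × (0.68/26) = 2.5631 × 10⁻⁴ s⁻².
N = √(2.5631 × 10⁻⁴) = 0.016010 rad s⁻¹, so T = 2π/N = 392.45 s = 6.5408 min ≈ 6.54 min.
N² > 0, so the interval is statically stable.

6.54 min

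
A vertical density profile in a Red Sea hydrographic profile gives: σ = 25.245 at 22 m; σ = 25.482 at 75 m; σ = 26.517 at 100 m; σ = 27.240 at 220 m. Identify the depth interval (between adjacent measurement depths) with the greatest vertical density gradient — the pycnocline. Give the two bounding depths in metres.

Compute the density gradient over each adjacent pair:
  22–75 m: Δρ/Δz = 0.237/53 = 4.5 × 10⁻³ kg m⁻⁴
  75–100 m: Δρ/Δz = 1.035/25 = 0.041 kg m⁻⁴
  100–220 m: Δρ/Δz = 0.723/120 = 6.0 × 10⁻³ kg m⁻⁴
The largest gradient is in the 75–100 m interval — the pycnocline.

75–100 m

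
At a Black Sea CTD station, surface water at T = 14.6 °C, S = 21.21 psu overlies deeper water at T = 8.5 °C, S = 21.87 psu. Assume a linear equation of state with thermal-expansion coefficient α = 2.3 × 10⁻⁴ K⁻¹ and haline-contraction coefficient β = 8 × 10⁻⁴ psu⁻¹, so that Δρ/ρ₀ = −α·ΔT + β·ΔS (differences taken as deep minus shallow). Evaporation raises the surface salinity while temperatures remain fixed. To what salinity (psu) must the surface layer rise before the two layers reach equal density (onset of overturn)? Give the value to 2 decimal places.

Neutral buoyancy requires −α(T_deep − T_surf) + β(S_deep − S_surf′) = 0.
S_surf′ = S_deep − (α/β)·ΔT = 21.87 − (2.3 × 10⁻⁴/8 × 10⁻⁴)·(-6.1) = 23.6238 psu.
Increase required: 23.6238 − 21.21 = 2.4138 psu.

23.62 psu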